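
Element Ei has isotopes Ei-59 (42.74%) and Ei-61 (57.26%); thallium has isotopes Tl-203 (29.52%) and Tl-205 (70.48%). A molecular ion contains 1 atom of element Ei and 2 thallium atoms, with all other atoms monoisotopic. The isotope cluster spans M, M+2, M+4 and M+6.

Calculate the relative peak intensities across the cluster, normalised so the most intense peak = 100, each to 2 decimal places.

8.27 : 50.55 : 100.00 : 63.13

Element Ei pattern (n=1): 0.4274 : 0.5726
Thallium pattern (n=2): 0.08714304 : 0.41611392 : 0.49674304
Convolve the two distributions (both contribute in 2-u steps):
  M: 0.4274×0.08714304 = 0.037245
  M+2: 0.4274×0.41611392 + 0.5726×0.08714304 = 0.227745
  M+4: 0.4274×0.49674304 + 0.5726×0.41611392 = 0.450575
  M+6: 0.5726×0.49674304 = 0.284435
Scale to base peak (0.450575) = 100: 8.27 : 50.55 : 100.00 : 63.13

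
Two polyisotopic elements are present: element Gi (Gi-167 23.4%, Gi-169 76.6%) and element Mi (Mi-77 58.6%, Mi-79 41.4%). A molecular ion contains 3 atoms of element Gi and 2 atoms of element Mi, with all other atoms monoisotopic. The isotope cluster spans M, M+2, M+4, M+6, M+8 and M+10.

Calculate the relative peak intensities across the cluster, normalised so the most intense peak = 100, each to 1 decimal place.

1.2 : 13.2 : 54.5 : 100.0 : 76.8 : 20.5

Element Gi pattern (n=3): 0.0128129 : 0.12582929 : 0.41190271 : 0.4494551
Element Mi pattern (n=2): 0.343396 : 0.485208 : 0.171396
Convolve the two distributions (both contribute in 2-u steps):
  M: 0.0128129×0.343396 = 0.004400
  M+2: 0.0128129×0.485208 + 0.12582929×0.343396 = 0.049426
  M+4: 0.0128129×0.171396 + 0.12582929×0.485208 + 0.41190271×0.343396 = 0.204695
  M+6: 0.12582929×0.171396 + 0.41190271×0.485208 + 0.4494551×0.343396 = 0.375766
  M+8: 0.41190271×0.171396 + 0.4494551×0.485208 = 0.288678
  M+10: 0.4494551×0.171396 = 0.077035
Scale to base peak (0.375766) = 100: 1.2 : 13.2 : 54.5 : 100.0 : 76.8 : 20.5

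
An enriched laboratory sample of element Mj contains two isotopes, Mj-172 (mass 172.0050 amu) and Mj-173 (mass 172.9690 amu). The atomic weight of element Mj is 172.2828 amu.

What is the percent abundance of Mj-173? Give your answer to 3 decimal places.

With x = fraction of Mj-172 (so Mj-173 is 1 − x):
172.0050·x + 172.9690·(1 − x) = 172.2828
(172.0050 − 172.9690)·x = 172.2828 − 172.9690
x = -0.6862 / -0.9640 = 0.71183 → 71.183% Mj-172, 28.817% Mj-173.

28.817%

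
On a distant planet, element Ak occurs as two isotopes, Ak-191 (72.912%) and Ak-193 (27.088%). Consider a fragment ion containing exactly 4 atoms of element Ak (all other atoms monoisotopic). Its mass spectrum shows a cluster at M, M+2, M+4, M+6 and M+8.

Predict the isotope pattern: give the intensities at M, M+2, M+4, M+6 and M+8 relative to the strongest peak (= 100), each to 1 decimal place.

67.3 : 100.0 : 55.7 : 13.8 : 1.3

Each Ak atom is independently Ak-191 (p = 0.72912) or Ak-193 (q = 0.27088); the cluster is the binomial expansion (p + q)^4.
P(M) = 0.72912^4 = 0.282616
P(M+2) = 4 × 0.72912^3 × 0.27088^1 = 0.419985
P(M+4) = 6 × 0.72912^2 × 0.27088^2 = 0.234047
P(M+6) = 4 × 0.72912^1 × 0.27088^3 = 0.057968
P(M+8) = 0.27088^4 = 0.005384
The M+2 peak is largest (0.419985); scaling to 100 gives 67.3 : 100.0 : 55.7 : 13.8 : 1.3.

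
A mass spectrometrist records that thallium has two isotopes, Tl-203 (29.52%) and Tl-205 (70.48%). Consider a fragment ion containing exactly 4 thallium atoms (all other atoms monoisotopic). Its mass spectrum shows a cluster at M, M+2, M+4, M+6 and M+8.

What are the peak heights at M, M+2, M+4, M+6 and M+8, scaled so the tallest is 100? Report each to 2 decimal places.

The 4 Tl atoms are independent, so intensities follow the terms of (0.2952 + 0.7048)^4.
P(M) = 0.2952^4 = 0.007594
P(M+2) = 4 × 0.2952^3 × 0.7048^1 = 0.072523
P(M+4) = 6 × 0.2952^2 × 0.7048^2 = 0.259726
P(M+6) = 4 × 0.2952^1 × 0.7048^3 = 0.413403
P(M+8) = 0.7048^4 = 0.246754
The M+6 peak is largest (0.413403); scaling to 100 gives 1.84 : 17.54 : 62.83 : 100.00 : 59.69.

1.84 : 17.54 : 62.83 : 100.00 : 59.69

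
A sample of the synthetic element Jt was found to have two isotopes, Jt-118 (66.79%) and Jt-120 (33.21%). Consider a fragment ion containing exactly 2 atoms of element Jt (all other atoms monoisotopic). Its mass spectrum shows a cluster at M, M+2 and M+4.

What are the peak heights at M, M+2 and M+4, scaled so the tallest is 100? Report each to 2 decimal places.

The 2 Jt atoms are independent, so intensities follow the terms of (0.6679 + 0.3321)^2.
P(M) = 0.6679^2 = 0.446090
P(M+2) = 2 × 0.6679^1 × 0.3321^1 = 0.443619
P(M+4) = 0.3321^2 = 0.110290
The M peak is largest (0.446090); scaling to 100 gives 100.00 : 99.45 : 24.72.

100.00 : 99.45 : 24.72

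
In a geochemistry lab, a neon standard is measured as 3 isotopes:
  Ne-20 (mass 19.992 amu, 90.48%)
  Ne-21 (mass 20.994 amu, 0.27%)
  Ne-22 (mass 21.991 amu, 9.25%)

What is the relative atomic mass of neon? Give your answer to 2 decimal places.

20.18 amu

Ar = Σ fᵢ·mᵢ = 0.9048 × 19.992 + 0.0027 × 20.994 + 0.0925 × 21.991
= 18.0888 + 0.0567 + 2.0342 = 20.1797 amu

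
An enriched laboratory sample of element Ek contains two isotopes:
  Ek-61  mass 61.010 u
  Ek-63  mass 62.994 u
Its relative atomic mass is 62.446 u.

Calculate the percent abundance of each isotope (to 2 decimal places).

With x = fraction of Ek-61 (so Ek-63 is 1 − x):
61.010·x + 62.994·(1 − x) = 62.446
(61.010 − 62.994)·x = 62.446 − 62.994
x = -0.548 / -1.984 = 0.27621 → 27.62% Ek-61, 72.38% Ek-63.

Ek-61: 27.62%, Ek-63: 72.38%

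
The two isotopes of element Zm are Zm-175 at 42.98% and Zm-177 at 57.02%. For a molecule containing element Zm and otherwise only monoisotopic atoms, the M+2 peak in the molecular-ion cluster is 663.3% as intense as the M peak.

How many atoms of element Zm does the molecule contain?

With n Zm atoms, P(M+2)/P(M) = C(n,1)·p^(n−1)q / p^n = n·q/p = n · 0.5702/0.4298.
n = 6.633 × 0.4298/0.5702 = 5.00 ≈ 5

5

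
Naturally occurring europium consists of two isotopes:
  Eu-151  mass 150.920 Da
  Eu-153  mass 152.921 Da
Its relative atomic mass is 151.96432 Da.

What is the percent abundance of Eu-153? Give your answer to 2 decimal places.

52.19%

Let x be the fractional abundance of Eu-151; then Eu-153 has abundance 1 − x.
150.920·x + 152.921·(1 − x) = 151.96432
(150.920 − 152.921)·x = 151.96432 − 152.921
x = -0.95668 / -2.001 = 0.47810 → 47.81% Eu-151, 52.19% Eu-153.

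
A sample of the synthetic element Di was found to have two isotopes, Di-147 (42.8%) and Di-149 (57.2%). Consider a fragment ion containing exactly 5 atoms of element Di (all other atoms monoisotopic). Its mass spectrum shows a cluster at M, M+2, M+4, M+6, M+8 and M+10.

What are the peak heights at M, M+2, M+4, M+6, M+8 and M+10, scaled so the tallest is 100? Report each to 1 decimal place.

4.2 : 28.0 : 74.8 : 100.0 : 66.8 : 17.9

Each Di atom is independently Di-147 (p = 0.428) or Di-149 (q = 0.572); the cluster is the binomial expansion (p + q)^5.
P(M) = 0.428^5 = 0.014362
P(M+2) = 5 × 0.428^4 × 0.572^1 = 0.095971
P(M+4) = 10 × 0.428^3 × 0.572^2 = 0.256521
P(M+6) = 10 × 0.428^2 × 0.572^3 = 0.342827
P(M+8) = 5 × 0.428^1 × 0.572^4 = 0.229086
P(M+10) = 0.572^5 = 0.061232
The M+6 peak is largest (0.342827); scaling to 100 gives 4.2 : 28.0 : 74.8 : 100.0 : 66.8 : 17.9.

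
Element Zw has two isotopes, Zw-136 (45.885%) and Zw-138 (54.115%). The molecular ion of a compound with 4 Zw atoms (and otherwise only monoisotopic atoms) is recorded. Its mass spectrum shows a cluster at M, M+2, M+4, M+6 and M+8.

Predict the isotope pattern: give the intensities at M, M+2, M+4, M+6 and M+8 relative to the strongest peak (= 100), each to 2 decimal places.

11.98 : 56.53 : 100.00 : 78.62 : 23.18

The 4 Zw atoms are independent, so intensities follow the terms of (0.45885 + 0.54115)^4.
P(M) = 0.45885^4 = 0.044328
P(M+2) = 4 × 0.45885^3 × 0.54115^1 = 0.209117
P(M+4) = 6 × 0.45885^2 × 0.54115^2 = 0.369937
P(M+6) = 4 × 0.45885^1 × 0.54115^3 = 0.290860
P(M+8) = 0.54115^4 = 0.085757
The M+4 peak is largest (0.369937); scaling to 100 gives 11.98 : 56.53 : 100.00 : 78.62 : 23.18.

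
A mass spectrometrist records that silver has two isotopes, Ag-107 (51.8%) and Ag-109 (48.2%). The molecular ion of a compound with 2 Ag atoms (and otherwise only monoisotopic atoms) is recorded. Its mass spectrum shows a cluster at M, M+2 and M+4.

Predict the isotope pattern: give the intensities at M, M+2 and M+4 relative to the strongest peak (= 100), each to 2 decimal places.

Each Ag atom is independently Ag-107 (p = 0.518) or Ag-109 (q = 0.482); the cluster is the binomial expansion (p + q)^2.
P(M) = 0.518^2 = 0.268324
P(M+2) = 2 × 0.518^1 × 0.482^1 = 0.499352
P(M+4) = 0.482^2 = 0.232324
The M+2 peak is largest (0.499352); scaling to 100 gives 53.73 : 100.00 : 46.53.

53.73 : 100.00 : 46.53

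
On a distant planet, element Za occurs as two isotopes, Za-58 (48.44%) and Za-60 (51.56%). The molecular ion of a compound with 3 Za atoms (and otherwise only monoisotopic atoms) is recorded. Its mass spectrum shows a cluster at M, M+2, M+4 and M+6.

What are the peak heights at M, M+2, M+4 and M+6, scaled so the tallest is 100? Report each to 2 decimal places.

Each Za atom is independently Za-58 (p = 0.4844) or Za-60 (q = 0.5156); the cluster is the binomial expansion (p + q)^3.
P(M) = 0.4844^3 = 0.113661
P(M+2) = 3 × 0.4844^2 × 0.5156^1 = 0.362946
P(M+4) = 3 × 0.4844^1 × 0.5156^2 = 0.386324
P(M+6) = 0.5156^3 = 0.137069
The M+4 peak is largest (0.386324); scaling to 100 gives 29.42 : 93.95 : 100.00 : 35.48.

29.42 : 93.95 : 100.00 : 35.48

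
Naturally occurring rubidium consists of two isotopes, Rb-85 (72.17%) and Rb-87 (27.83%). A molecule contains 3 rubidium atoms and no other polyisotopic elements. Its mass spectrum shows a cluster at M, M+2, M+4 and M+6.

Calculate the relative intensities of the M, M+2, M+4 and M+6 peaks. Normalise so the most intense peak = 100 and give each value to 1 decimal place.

86.4 : 100.0 : 38.6 : 5.0

The 3 Rb atoms are independent, so intensities follow the terms of (0.7217 + 0.2783)^3.
P(M) = 0.7217^3 = 0.375898
P(M+2) = 3 × 0.7217^2 × 0.2783^1 = 0.434858
P(M+4) = 3 × 0.7217^1 × 0.2783^2 = 0.167689
P(M+6) = 0.2783^3 = 0.021555
The M+2 peak is largest (0.434858); scaling to 100 gives 86.4 : 100.0 : 38.6 : 5.0.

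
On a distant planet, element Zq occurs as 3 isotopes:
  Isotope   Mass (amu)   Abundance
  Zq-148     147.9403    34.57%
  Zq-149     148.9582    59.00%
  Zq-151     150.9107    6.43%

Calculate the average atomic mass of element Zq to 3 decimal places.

148.732 amu

Average mass = Σ (abundance × isotope mass) = 0.3457 × 147.9403 + 0.5900 × 148.9582 + 0.0643 × 150.9107
= 51.14296 + 87.88534 + 9.70356 = 148.73186 amu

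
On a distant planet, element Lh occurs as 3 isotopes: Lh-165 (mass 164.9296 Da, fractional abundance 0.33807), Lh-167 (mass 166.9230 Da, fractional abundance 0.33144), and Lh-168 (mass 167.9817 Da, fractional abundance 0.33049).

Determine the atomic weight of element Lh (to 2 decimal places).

Weight each isotope mass by its fractional abundance: 0.33807 × 164.9296 + 0.33144 × 166.9230 + 0.33049 × 167.9817
= 55.75775 + 55.32496 + 55.51627 = 166.59898 Da

166.60 Da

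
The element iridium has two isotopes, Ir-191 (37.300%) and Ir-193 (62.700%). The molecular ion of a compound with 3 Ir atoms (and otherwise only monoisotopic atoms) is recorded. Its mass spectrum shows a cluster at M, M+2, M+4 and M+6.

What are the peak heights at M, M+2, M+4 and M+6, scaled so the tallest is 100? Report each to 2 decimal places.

The 3 Ir atoms are independent, so intensities follow the terms of (0.37300 + 0.62700)^3.
P(M) = 0.37300^3 = 0.051895
P(M+2) = 3 × 0.37300^2 × 0.62700^1 = 0.261702
P(M+4) = 3 × 0.37300^1 × 0.62700^2 = 0.439911
P(M+6) = 0.62700^3 = 0.246492
The M+4 peak is largest (0.439911); scaling to 100 gives 11.80 : 59.49 : 100.00 : 56.03.

11.80 : 59.49 : 100.00 : 56.03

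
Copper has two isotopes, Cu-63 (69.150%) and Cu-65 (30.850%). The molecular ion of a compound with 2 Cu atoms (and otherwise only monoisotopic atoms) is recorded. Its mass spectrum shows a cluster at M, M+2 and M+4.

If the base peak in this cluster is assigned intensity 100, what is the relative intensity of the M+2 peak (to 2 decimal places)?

Binomial terms of (0.69150 + 0.30850)^2: M 0.4782, M+2 0.4267, M+4 0.0952 → M is the base peak.
P(M) = C(2,0) × 0.69150^2 × 0.30850^0 = 1 × 0.47817225 × 1.0000 = 0.478172 (base)
P(M+2) = C(2,1) × 0.69150^1 × 0.30850^1 = 2 × 0.6915 × 0.3085 = 0.426656
Relative intensity = 0.426656 / 0.478172 × 100 = 89.23

89.23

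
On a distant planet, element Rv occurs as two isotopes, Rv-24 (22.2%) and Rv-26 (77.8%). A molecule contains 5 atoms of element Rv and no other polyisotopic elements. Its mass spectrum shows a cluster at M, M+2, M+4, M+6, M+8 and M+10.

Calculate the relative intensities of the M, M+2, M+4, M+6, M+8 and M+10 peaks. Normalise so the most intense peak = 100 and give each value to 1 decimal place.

0.1 : 2.3 : 16.3 : 57.1 : 100.0 : 70.1

The 5 Rv atoms are independent, so intensities follow the terms of (0.222 + 0.778)^5.
P(M) = 0.222^5 = 0.000539
P(M+2) = 5 × 0.222^4 × 0.778^1 = 0.009448
P(M+4) = 10 × 0.222^3 × 0.778^2 = 0.066224
P(M+6) = 10 × 0.222^2 × 0.778^3 = 0.232084
P(M+8) = 5 × 0.222^1 × 0.778^4 = 0.406669
P(M+10) = 0.778^5 = 0.285035
The M+8 peak is largest (0.406669); scaling to 100 gives 0.1 : 2.3 : 16.3 : 57.1 : 100.0 : 70.1.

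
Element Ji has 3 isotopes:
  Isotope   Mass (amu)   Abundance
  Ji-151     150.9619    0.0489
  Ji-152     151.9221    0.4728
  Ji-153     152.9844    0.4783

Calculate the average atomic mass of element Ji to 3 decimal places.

Weight each isotope mass by its fractional abundance: 0.0489 × 150.9619 + 0.4728 × 151.9221 + 0.4783 × 152.9844
= 7.38204 + 71.82877 + 73.17244 = 152.38325 amu

152.383 amu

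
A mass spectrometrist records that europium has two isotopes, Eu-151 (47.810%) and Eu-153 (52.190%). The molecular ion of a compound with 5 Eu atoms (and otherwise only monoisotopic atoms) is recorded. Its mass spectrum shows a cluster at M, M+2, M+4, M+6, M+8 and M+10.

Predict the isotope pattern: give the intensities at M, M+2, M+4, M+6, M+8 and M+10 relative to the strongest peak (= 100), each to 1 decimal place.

7.7 : 42.0 : 91.6 : 100.0 : 54.6 : 11.9

Each Eu atom is independently Eu-151 (p = 0.47810) or Eu-153 (q = 0.52190); the cluster is the binomial expansion (p + q)^5.
P(M) = 0.47810^5 = 0.024980
P(M+2) = 5 × 0.47810^4 × 0.52190^1 = 0.136343
P(M+4) = 10 × 0.47810^3 × 0.52190^2 = 0.297667
P(M+6) = 10 × 0.47810^2 × 0.52190^3 = 0.324937
P(M+8) = 5 × 0.47810^1 × 0.52190^4 = 0.177353
P(M+10) = 0.52190^5 = 0.038720
The M+6 peak is largest (0.324937); scaling to 100 gives 7.7 : 42.0 : 91.6 : 100.0 : 54.6 : 11.9.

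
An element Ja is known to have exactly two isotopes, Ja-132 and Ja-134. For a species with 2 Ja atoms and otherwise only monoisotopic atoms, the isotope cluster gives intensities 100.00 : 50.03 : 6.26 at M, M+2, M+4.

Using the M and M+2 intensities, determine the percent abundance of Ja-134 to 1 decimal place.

20.0%

Write p for the Ja-132 fraction. I(M+2)/I(M) = [C(2,1)·p^1·(1−p)] / p^2 = 2·(1−p)/p = 50.03/100.00 = 0.5003
(1−p)/p = 0.5003/2 = 0.2501  ⇒  p = 1/(1 + 0.2501) = 0.7999
Ja-132: 80.0%, Ja-134: 20.0%.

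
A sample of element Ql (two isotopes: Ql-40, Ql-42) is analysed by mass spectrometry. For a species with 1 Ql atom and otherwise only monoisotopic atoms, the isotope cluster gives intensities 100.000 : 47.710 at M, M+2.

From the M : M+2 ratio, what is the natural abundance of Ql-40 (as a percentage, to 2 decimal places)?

67.70%

Write p for the Ql-40 fraction. I(M+2)/I(M) = [C(1,1)·p^0·(1−p)] / p^1 = 1·(1−p)/p = 47.710/100.000 = 0.4771
(1−p)/p = 0.4771/1 = 0.4771  ⇒  p = 1/(1 + 0.4771) = 0.6770
Ql-40: 67.70%, Ql-42: 32.30%.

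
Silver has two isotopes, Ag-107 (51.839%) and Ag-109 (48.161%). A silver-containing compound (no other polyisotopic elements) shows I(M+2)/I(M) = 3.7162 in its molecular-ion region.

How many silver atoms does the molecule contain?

The M+2/M ratio from n Ag atoms is n · q/p = n · 0.48161/0.51839.
n = 3.7162 × 0.51839/0.48161 = 4.00 ≈ 4

4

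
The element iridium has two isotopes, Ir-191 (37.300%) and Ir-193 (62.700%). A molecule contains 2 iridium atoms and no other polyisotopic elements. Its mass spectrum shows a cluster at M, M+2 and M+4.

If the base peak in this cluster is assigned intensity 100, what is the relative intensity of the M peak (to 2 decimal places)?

(0.37300 + 0.62700)^2 gives M 0.1391, M+2 0.4677, M+4 0.3931; the largest is M+2.
P(M+2) = C(2,1) × 0.37300^1 × 0.62700^1 = 2 × 0.3730 × 0.6270 = 0.467742 (base)
P(M) = C(2,0) × 0.37300^2 × 0.62700^0 = 1 × 0.139129 × 1.0000 = 0.139129
Relative intensity = 0.139129 / 0.467742 × 100 = 29.74

29.74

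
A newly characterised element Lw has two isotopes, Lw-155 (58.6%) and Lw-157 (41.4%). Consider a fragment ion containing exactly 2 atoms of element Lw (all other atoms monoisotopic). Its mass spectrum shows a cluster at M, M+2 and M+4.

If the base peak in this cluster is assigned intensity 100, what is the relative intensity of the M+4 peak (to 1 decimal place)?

35.3

Binomial terms of (0.586 + 0.414)^2: M 0.3434, M+2 0.4852, M+4 0.1714 → M+2 is the base peak.
P(M+2) = C(2,1) × 0.586^1 × 0.414^1 = 2 × 0.5860 × 0.4140 = 0.485208 (base)
P(M+4) = C(2,2) × 0.586^0 × 0.414^2 = 1 × 1.0000 × 0.171396 = 0.171396
Relative intensity = 0.171396 / 0.485208 × 100 = 35.3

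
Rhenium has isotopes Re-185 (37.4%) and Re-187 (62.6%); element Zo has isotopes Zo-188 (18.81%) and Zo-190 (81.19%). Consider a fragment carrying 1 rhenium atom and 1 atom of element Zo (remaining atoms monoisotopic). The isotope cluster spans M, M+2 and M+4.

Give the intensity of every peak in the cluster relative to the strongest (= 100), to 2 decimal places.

Rhenium pattern (n=1): 0.3740 : 0.6260
Element Zo pattern (n=1): 0.1881 : 0.8119
Convolve the two distributions (both contribute in 2-u steps):
  M: 0.3740×0.1881 = 0.070349
  M+2: 0.3740×0.8119 + 0.6260×0.1881 = 0.421401
  M+4: 0.6260×0.8119 = 0.508249
Scale to base peak (0.508249) = 100: 13.84 : 82.91 : 100.00

13.84 : 82.91 : 100.00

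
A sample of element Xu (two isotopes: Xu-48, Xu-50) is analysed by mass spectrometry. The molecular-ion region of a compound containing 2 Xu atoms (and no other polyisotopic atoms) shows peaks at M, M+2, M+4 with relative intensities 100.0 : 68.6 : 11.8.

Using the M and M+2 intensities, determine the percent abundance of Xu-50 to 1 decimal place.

If p is the fraction of Xu that is Xu-48, then I(M+2)/I(M) = [C(2,1)·p^1·(1−p)] / p^2 = 2·(1−p)/p = 68.6/100.0 = 0.6860
(1−p)/p = 0.6860/2 = 0.3430  ⇒  p = 1/(1 + 0.3430) = 0.7446
Xu-48: 74.5%, Xu-50: 25.5%.

25.5%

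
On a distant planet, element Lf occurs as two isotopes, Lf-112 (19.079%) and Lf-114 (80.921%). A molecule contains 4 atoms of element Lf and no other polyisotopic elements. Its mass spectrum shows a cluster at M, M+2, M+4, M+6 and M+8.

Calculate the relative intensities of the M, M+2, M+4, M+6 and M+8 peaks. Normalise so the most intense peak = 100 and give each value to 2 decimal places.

Each Lf atom is independently Lf-112 (p = 0.19079) or Lf-114 (q = 0.80921); the cluster is the binomial expansion (p + q)^4.
P(M) = 0.19079^4 = 0.001325
P(M+2) = 4 × 0.19079^3 × 0.80921^1 = 0.022480
P(M+4) = 6 × 0.19079^2 × 0.80921^2 = 0.143016
P(M+6) = 4 × 0.19079^1 × 0.80921^3 = 0.404389
P(M+8) = 0.80921^4 = 0.428790
The M+8 peak is largest (0.428790); scaling to 100 gives 0.31 : 5.24 : 33.35 : 94.31 : 100.00.

0.31 : 5.24 : 33.35 : 94.31 : 100.00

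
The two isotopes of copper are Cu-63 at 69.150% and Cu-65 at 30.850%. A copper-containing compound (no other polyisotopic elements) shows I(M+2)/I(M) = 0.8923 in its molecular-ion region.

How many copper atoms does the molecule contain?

With n Cu atoms, P(M+2)/P(M) = C(n,1)·p^(n−1)q / p^n = n·q/p = n · 0.30850/0.69150.
n = 0.8923 × 0.69150/0.30850 = 2.00 ≈ 2

2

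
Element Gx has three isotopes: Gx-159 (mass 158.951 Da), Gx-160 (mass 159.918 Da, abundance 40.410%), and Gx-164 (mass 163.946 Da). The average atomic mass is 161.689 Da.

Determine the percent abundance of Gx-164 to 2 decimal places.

46.99%

The remaining 59.590% is split between Gx-159 (fraction x) and Gx-164 (fraction 0.59590 − x).
Substituting: 158.951x + 163.946(0.59590 − x) = 97.0661362
(158.951 − 163.946)x = -0.6292852  ⇒  x = 0.12598, y = 0.46992
Gx-159: 12.60%, Gx-164: 46.99%.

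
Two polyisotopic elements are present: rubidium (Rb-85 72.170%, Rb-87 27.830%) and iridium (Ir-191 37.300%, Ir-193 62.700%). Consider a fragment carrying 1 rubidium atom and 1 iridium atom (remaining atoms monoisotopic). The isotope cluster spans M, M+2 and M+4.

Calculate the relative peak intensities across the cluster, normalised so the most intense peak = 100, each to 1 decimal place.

Rubidium pattern (n=1): 0.7217 : 0.2783
Iridium pattern (n=1): 0.3730 : 0.6270
Convolve the two distributions (both contribute in 2-u steps):
  M: 0.7217×0.3730 = 0.269194
  M+2: 0.7217×0.6270 + 0.2783×0.3730 = 0.556312
  M+4: 0.2783×0.6270 = 0.174494
Scale to base peak (0.556312) = 100: 48.4 : 100.0 : 31.4

48.4 : 100.0 : 31.4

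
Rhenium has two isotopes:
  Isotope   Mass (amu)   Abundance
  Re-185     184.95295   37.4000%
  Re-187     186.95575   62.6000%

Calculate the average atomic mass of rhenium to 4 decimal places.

186.2067 amu

The abundance-weighted mean is 0.374000 × 184.95295 + 0.626000 × 186.95575
= 69.172403 + 117.034300 = 186.206703 amu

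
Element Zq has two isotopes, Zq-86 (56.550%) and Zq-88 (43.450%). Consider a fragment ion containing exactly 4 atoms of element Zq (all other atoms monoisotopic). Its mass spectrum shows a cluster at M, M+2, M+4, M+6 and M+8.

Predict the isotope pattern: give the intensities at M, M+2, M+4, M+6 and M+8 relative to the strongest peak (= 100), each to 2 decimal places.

28.23 : 86.77 : 100.00 : 51.22 : 9.84

The 4 Zq atoms are independent, so intensities follow the terms of (0.56550 + 0.43450)^4.
P(M) = 0.56550^4 = 0.102266
P(M+2) = 4 × 0.56550^3 × 0.43450^1 = 0.314302
P(M+4) = 6 × 0.56550^2 × 0.43450^2 = 0.362240
P(M+6) = 4 × 0.56550^1 × 0.43450^3 = 0.185550
P(M+8) = 0.43450^4 = 0.035642
The M+4 peak is largest (0.362240); scaling to 100 gives 28.23 : 86.77 : 100.00 : 51.22 : 9.84.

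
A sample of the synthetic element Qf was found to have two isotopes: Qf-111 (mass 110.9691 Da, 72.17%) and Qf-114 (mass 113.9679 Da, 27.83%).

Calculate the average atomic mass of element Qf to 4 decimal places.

Ar = Σ fᵢ·mᵢ = 0.7217 × 110.9691 + 0.2783 × 113.9679
= 80.08640 + 31.71727 = 111.80367 Da

111.8037 Da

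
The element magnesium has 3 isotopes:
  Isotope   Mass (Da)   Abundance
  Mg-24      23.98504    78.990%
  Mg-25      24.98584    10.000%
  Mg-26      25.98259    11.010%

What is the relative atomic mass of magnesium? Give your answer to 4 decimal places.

24.3051 Da

Ar = Σ fᵢ·mᵢ = 0.78990 × 23.98504 + 0.10000 × 24.98584 + 0.11010 × 25.98259
= 18.945783 + 2.498584 + 2.860683 = 24.305050 Da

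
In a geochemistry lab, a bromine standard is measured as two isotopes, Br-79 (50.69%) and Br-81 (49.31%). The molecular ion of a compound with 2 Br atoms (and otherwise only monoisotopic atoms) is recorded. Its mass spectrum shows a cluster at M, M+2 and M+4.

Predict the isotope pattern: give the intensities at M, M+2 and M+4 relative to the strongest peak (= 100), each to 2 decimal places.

The 2 Br atoms are independent, so intensities follow the terms of (0.5069 + 0.4931)^2.
P(M) = 0.5069^2 = 0.256948
P(M+2) = 2 × 0.5069^1 × 0.4931^1 = 0.499905
P(M+4) = 0.4931^2 = 0.243148
The M+2 peak is largest (0.499905); scaling to 100 gives 51.40 : 100.00 : 48.64.

51.40 : 100.00 : 48.64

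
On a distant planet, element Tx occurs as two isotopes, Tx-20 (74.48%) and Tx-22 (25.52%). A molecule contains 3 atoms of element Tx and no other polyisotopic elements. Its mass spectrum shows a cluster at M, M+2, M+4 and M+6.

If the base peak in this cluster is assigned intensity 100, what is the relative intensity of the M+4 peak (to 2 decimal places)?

34.26

(0.7448 + 0.2552)^3 gives M 0.4132, M+2 0.4247, M+4 0.1455, M+6 0.0166; the largest is M+2.
P(M+2) = C(3,1) × 0.7448^2 × 0.2552^1 = 3 × 0.55472704 × 0.2552 = 0.424699 (base)
P(M+4) = C(3,2) × 0.7448^1 × 0.2552^2 = 3 × 0.7448 × 0.06512704 = 0.145520
Relative intensity = 0.145520 / 0.424699 × 100 = 34.26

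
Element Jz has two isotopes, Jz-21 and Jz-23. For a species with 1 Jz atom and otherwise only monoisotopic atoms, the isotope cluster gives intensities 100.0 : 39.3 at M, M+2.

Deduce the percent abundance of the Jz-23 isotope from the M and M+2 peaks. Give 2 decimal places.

28.21%

If p is the fraction of Jz that is Jz-21, then I(M+2)/I(M) = [C(1,1)·p^0·(1−p)] / p^1 = 1·(1−p)/p = 39.3/100.0 = 0.3930
(1−p)/p = 0.3930/1 = 0.3930  ⇒  p = 1/(1 + 0.3930) = 0.7179
Jz-21: 71.79%, Jz-23: 28.21%.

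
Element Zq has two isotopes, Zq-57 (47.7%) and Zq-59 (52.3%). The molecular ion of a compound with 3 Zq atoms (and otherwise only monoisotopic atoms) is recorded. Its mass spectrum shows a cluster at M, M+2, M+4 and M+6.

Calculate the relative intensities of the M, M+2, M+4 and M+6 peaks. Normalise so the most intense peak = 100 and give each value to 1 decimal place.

27.7 : 91.2 : 100.0 : 36.5

The 3 Zq atoms are independent, so intensities follow the terms of (0.477 + 0.523)^3.
P(M) = 0.477^3 = 0.108531
P(M+2) = 3 × 0.477^2 × 0.523^1 = 0.356993
P(M+4) = 3 × 0.477^1 × 0.523^2 = 0.391420
P(M+6) = 0.523^3 = 0.143056
The M+4 peak is largest (0.391420); scaling to 100 gives 27.7 : 91.2 : 100.0 : 36.5.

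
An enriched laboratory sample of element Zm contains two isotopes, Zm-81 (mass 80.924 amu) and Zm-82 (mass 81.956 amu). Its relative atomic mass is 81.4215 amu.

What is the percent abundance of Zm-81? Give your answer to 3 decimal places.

Writing the weighted mean with unknown fraction x of Zm-81:
80.924·x + 81.956·(1 − x) = 81.4215
(80.924 − 81.956)·x = 81.4215 − 81.956
x = -0.5345 / -1.032 = 0.51793 → 51.793% Zm-81, 48.207% Zm-82.

51.793%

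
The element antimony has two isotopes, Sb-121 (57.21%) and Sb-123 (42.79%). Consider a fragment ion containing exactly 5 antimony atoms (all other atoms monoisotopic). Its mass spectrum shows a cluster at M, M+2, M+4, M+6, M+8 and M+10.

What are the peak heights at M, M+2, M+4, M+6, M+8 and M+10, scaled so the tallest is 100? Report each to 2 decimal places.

Each Sb atom is independently Sb-121 (p = 0.5721) or Sb-123 (q = 0.4279); the cluster is the binomial expansion (p + q)^5.
P(M) = 0.5721^5 = 0.061286
P(M+2) = 5 × 0.5721^4 × 0.4279^1 = 0.229192
P(M+4) = 10 × 0.5721^3 × 0.4279^2 = 0.342847
P(M+6) = 10 × 0.5721^2 × 0.4279^3 = 0.256431
P(M+8) = 5 × 0.5721^1 × 0.4279^4 = 0.095898
P(M+10) = 0.4279^5 = 0.014345
The M+4 peak is largest (0.342847); scaling to 100 gives 17.88 : 66.85 : 100.00 : 74.79 : 27.97 : 4.18.

17.88 : 66.85 : 100.00 : 74.79 : 27.97 : 4.18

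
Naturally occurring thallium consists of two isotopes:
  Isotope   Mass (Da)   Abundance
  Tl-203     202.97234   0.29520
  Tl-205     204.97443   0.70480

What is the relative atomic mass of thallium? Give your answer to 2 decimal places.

204.38 Da

Ar = Σ fᵢ·mᵢ = 0.29520 × 202.97234 + 0.70480 × 204.97443
= 59.917435 + 144.465978 = 204.383413 Da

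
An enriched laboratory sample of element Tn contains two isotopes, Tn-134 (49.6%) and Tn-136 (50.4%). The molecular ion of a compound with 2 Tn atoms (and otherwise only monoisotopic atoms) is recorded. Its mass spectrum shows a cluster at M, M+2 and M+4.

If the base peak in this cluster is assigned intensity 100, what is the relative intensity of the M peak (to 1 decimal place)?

49.2

(0.496 + 0.504)^2 gives M 0.2460, M+2 0.5000, M+4 0.2540; the largest is M+2.
P(M+2) = C(2,1) × 0.496^1 × 0.504^1 = 2 × 0.4960 × 0.5040 = 0.499968 (base)
P(M) = C(2,0) × 0.496^2 × 0.504^0 = 1 × 0.246016 × 1.0000 = 0.246016
Relative intensity = 0.246016 / 0.499968 × 100 = 49.2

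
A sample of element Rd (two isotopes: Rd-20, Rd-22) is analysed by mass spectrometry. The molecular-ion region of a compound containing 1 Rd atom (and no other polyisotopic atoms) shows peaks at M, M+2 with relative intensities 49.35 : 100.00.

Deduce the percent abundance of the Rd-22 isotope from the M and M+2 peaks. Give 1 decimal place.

67.0%

Write p for the Rd-20 fraction. I(M+2)/I(M) = [C(1,1)·p^0·(1−p)] / p^1 = 1·(1−p)/p = 100.00/49.35 = 2.0263
(1−p)/p = 2.0263/1 = 2.0263  ⇒  p = 1/(1 + 2.0263) = 0.3304
Rd-20: 33.0%, Rd-22: 67.0%.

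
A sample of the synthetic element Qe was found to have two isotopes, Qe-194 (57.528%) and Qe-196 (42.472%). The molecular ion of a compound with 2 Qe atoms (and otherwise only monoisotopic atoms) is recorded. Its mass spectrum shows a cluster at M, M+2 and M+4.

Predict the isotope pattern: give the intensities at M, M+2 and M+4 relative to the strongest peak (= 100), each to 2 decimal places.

67.72 : 100.00 : 36.91

Each Qe atom is independently Qe-194 (p = 0.57528) or Qe-196 (q = 0.42472); the cluster is the binomial expansion (p + q)^2.
P(M) = 0.57528^2 = 0.330947
P(M+2) = 2 × 0.57528^1 × 0.42472^1 = 0.488666
P(M+4) = 0.42472^2 = 0.180387
The M+2 peak is largest (0.488666); scaling to 100 gives 67.72 : 100.00 : 36.91.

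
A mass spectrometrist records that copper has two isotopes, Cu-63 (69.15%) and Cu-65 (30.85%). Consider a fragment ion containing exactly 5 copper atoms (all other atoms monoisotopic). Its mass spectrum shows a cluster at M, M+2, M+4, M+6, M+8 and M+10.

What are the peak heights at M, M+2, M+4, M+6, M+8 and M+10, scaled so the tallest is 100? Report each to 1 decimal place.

44.8 : 100.0 : 89.2 : 39.8 : 8.9 : 0.8

Expanding (0.6915 + 0.3085)^5:
P(M) = 0.6915^5 = 0.158111
P(M+2) = 5 × 0.6915^4 × 0.3085^1 = 0.352691
P(M+4) = 10 × 0.6915^3 × 0.3085^2 = 0.314693
P(M+6) = 10 × 0.6915^2 × 0.3085^3 = 0.140394
P(M+8) = 5 × 0.6915^1 × 0.3085^4 = 0.031317
P(M+10) = 0.3085^5 = 0.002794
The M+2 peak is largest (0.352691); scaling to 100 gives 44.8 : 100.0 : 89.2 : 39.8 : 8.9 : 0.8.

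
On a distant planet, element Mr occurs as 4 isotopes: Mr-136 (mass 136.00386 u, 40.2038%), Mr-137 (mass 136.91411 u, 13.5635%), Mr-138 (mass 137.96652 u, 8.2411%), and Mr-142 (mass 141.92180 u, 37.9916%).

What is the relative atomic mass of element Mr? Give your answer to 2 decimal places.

138.54 u

Weight each isotope mass by its fractional abundance: 0.402038 × 136.00386 + 0.135635 × 136.91411 + 0.082411 × 137.96652 + 0.379916 × 141.92180
= 54.678720 + 18.570345 + 11.369959 + 53.918363 = 138.537387 u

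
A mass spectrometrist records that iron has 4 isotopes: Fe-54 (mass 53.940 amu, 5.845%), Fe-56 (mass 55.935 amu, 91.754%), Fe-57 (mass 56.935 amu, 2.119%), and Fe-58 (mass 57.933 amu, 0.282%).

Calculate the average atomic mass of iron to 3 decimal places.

Ar = Σ fᵢ·mᵢ = 0.05845 × 53.940 + 0.91754 × 55.935 + 0.02119 × 56.935 + 0.00282 × 57.933
= 3.1528 + 51.3226 + 1.2065 + 0.1634 = 55.8453 amu

55.845 amu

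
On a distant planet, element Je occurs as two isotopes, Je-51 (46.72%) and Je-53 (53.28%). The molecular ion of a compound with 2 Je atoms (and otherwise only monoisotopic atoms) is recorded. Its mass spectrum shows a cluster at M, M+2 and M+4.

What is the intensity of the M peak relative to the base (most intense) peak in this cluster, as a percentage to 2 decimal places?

Term probabilities: M 0.2183, M+2 0.4978, M+4 0.2839. Base peak = M+2.
P(M+2) = C(2,1) × 0.4672^1 × 0.5328^1 = 2 × 0.4672 × 0.5328 = 0.497848 (base)
P(M) = C(2,0) × 0.4672^2 × 0.5328^0 = 1 × 0.21827584 × 1.0000 = 0.218276
Relative intensity = 0.218276 / 0.497848 × 100 = 43.84

43.84%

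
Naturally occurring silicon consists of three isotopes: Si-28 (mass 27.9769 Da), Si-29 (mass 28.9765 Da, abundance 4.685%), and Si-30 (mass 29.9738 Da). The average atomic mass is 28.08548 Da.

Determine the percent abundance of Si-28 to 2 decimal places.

92.22%

Let x and y be the fractions of Si-28 and Si-30. Then x + y = 1 − 0.04685 = 0.95315 and 27.9769x + 29.9738y = 28.08548 − 0.04685×28.9765 = 26.727930975.
Substituting: 27.9769x + 29.9738(0.95315 − x) = 26.727930975
(27.9769 − 29.9738)x = -1.841596495  ⇒  x = 0.92223, y = 0.03092
Si-28: 92.22%, Si-30: 3.09%.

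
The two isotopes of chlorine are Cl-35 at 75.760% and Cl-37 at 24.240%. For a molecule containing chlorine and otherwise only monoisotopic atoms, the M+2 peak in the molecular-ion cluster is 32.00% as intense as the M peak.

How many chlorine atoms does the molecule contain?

1

The M+2/M ratio from n Cl atoms is n · q/p = n · 0.24240/0.75760.
n = 0.3200 × 0.75760/0.24240 = 1.00 ≈ 1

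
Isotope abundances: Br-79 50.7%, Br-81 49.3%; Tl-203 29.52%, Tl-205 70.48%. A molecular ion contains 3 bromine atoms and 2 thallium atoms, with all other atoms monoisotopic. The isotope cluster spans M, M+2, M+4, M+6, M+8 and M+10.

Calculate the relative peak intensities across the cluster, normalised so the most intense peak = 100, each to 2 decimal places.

Bromine pattern (n=3): 0.13032384 : 0.38017547 : 0.36967753 : 0.11982316
Thallium pattern (n=2): 0.08714304 : 0.41611392 : 0.49674304
Convolve the two distributions (both contribute in 2-u steps):
  M: 0.13032384×0.08714304 = 0.011357
  M+2: 0.13032384×0.41611392 + 0.38017547×0.08714304 = 0.087359
  M+4: 0.13032384×0.49674304 + 0.38017547×0.41611392 + 0.36967753×0.08714304 = 0.255149
  M+6: 0.38017547×0.49674304 + 0.36967753×0.41611392 + 0.11982316×0.08714304 = 0.353119
  M+8: 0.36967753×0.49674304 + 0.11982316×0.41611392 = 0.233495
  M+10: 0.11982316×0.49674304 = 0.059521
Scale to base peak (0.353119) = 100: 3.22 : 24.74 : 72.26 : 100.00 : 66.12 : 16.86

3.22 : 24.74 : 72.26 : 100.00 : 66.12 : 16.86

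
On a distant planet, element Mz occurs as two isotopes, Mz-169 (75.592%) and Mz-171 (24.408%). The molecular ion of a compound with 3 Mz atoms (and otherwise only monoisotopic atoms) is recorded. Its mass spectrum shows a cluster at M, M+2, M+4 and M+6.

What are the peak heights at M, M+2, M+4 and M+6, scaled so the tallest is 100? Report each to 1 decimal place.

100.0 : 96.9 : 31.3 : 3.4

The 3 Mz atoms are independent, so intensities follow the terms of (0.75592 + 0.24408)^3.
P(M) = 0.75592^3 = 0.431944
P(M+2) = 3 × 0.75592^2 × 0.24408^1 = 0.418413
P(M+4) = 3 × 0.75592^1 × 0.24408^2 = 0.135102
P(M+6) = 0.24408^3 = 0.014541
The M peak is largest (0.431944); scaling to 100 gives 100.0 : 96.9 : 31.3 : 3.4.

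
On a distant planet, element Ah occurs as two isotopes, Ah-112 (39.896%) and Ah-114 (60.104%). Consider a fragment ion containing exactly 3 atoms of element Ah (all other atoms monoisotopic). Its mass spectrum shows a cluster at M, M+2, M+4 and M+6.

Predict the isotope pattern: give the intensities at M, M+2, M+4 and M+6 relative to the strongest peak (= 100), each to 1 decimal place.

14.7 : 66.4 : 100.0 : 50.2

Expanding (0.39896 + 0.60104)^3:
P(M) = 0.39896^3 = 0.063502
P(M+2) = 3 × 0.39896^2 × 0.60104^1 = 0.287001
P(M+4) = 3 × 0.39896^1 × 0.60104^2 = 0.432372
P(M+6) = 0.60104^3 = 0.217125
The M+4 peak is largest (0.432372); scaling to 100 gives 14.7 : 66.4 : 100.0 : 50.2.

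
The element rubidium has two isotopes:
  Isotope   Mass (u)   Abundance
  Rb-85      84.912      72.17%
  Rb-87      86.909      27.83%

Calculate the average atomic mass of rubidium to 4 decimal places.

Weight each isotope mass by its fractional abundance: 0.7217 × 84.912 + 0.2783 × 86.909
= 61.28099 + 24.18677 = 85.46776 u

85.4678 u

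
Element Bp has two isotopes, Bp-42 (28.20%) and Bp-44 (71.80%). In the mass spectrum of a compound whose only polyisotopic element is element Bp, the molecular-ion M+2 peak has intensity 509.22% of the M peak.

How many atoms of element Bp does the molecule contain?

2

The M+2/M ratio from n Bp atoms is n · q/p = n · 0.7180/0.2820.
n = 5.0922 × 0.2820/0.7180 = 2.00 ≈ 2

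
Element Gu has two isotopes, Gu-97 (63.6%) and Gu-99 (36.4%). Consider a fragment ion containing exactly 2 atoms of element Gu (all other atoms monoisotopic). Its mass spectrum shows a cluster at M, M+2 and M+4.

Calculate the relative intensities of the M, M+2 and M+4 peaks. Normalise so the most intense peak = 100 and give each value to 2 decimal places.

87.36 : 100.00 : 28.62

The 2 Gu atoms are independent, so intensities follow the terms of (0.636 + 0.364)^2.
P(M) = 0.636^2 = 0.404496
P(M+2) = 2 × 0.636^1 × 0.364^1 = 0.463008
P(M+4) = 0.364^2 = 0.132496
The M+2 peak is largest (0.463008); scaling to 100 gives 87.36 : 100.00 : 28.62.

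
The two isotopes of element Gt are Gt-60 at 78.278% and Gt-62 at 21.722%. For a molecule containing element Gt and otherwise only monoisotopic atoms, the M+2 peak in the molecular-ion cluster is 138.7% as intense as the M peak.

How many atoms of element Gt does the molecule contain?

For n independent Gt atoms, I(M+2)/I(M) = n · (abundance Gt-62) / (abundance Gt-60) = n · 0.21722/0.78278.
n = 1.387 × 0.78278/0.21722 = 5.00 ≈ 5

5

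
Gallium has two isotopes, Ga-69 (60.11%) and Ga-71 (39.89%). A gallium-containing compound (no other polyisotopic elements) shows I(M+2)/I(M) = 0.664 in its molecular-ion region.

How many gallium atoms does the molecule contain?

For n independent Ga atoms, I(M+2)/I(M) = n · (abundance Ga-71) / (abundance Ga-69) = n · 0.3989/0.6011.
n = 0.664 × 0.6011/0.3989 = 1.00 ≈ 1

1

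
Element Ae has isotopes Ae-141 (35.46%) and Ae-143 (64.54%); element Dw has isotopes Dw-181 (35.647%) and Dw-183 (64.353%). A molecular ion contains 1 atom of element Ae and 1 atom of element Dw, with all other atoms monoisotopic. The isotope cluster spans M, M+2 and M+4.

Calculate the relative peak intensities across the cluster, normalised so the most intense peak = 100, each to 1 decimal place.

27.6 : 100.0 : 90.6

Element Ae pattern (n=1): 0.3546 : 0.6454
Element Dw pattern (n=1): 0.35647 : 0.64353
Convolve the two distributions (both contribute in 2-u steps):
  M: 0.3546×0.35647 = 0.126404
  M+2: 0.3546×0.64353 + 0.6454×0.35647 = 0.458261
  M+4: 0.6454×0.64353 = 0.415334
Scale to base peak (0.458261) = 100: 27.6 : 100.0 : 90.6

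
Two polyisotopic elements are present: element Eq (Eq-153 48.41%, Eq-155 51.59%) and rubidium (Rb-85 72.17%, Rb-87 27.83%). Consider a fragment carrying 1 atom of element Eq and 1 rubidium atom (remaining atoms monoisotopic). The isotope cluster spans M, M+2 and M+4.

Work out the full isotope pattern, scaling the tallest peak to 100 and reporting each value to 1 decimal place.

68.9 : 100.0 : 28.3

Element Eq pattern (n=1): 0.4841 : 0.5159
Rubidium pattern (n=1): 0.7217 : 0.2783
Convolve the two distributions (both contribute in 2-u steps):
  M: 0.4841×0.7217 = 0.349375
  M+2: 0.4841×0.2783 + 0.5159×0.7217 = 0.507050
  M+4: 0.5159×0.2783 = 0.143575
Scale to base peak (0.507050) = 100: 68.9 : 100.0 : 28.3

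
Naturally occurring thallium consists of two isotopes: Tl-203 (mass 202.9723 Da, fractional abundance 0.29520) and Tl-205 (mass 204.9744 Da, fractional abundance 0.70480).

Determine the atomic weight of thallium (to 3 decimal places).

204.383 Da

Average mass = Σ (abundance × isotope mass) = 0.29520 × 202.9723 + 0.70480 × 204.9744
= 59.91742 + 144.46596 = 204.38338 Da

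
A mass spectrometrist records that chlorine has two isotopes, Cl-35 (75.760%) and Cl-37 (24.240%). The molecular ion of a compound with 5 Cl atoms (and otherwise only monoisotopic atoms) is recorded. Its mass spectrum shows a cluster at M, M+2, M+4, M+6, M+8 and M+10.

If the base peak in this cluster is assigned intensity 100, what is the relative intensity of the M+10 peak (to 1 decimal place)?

Term probabilities: M 0.2496, M+2 0.3993, M+4 0.2555, M+6 0.0817, M+8 0.0131, M+10 0.0008. Base peak = M+2.
P(M+2) = C(5,1) × 0.75760^4 × 0.24240^1 = 5 × 0.32942751 × 0.2424 = 0.399266 (base)
P(M+10) = C(5,5) × 0.75760^0 × 0.24240^5 = 1 × 1.0000 × 0.00083688 = 0.000837
Relative intensity = 0.000837 / 0.399266 × 100 = 0.2

0.2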